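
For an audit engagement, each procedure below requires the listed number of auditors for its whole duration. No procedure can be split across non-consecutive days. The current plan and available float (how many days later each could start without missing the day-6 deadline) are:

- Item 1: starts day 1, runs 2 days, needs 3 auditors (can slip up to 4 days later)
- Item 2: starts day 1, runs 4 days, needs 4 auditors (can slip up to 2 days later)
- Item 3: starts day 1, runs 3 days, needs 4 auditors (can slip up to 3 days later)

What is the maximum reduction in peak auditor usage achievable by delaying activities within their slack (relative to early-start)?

3

Early-start peak: d1:11  d2:11  d3:8  d4:4  d5:0  d6:0 ⇒ 11.
Leveled (Item 1@1, Item 2@1, Item 3@3): d1:7  d2:7  d3:8  d4:8  d5:4  d6:0 ⇒ 8.
Reduction 11 − 8 = 3.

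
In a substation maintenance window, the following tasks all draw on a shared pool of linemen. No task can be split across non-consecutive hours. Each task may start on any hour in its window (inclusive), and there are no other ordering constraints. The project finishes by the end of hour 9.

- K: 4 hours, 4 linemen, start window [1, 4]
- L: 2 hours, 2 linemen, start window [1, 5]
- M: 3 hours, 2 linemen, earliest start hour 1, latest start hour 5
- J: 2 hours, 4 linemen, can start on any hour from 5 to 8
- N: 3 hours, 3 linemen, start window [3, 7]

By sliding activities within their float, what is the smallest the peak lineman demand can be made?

6

Early-start (K@1, L@1, M@1, J@5, N@3) gives peak 9: h1:8  h2:8  h3:9  h4:7  h5:7  h6:4  h7:0  h8:0  h9:0.
Shift M→3, N→7.
Schedule K@1, L@1, M@3, J@5, N@7: h1:6  h2:6  h3:6  h4:6  h5:6  h6:4  h7:3  h8:3  h9:3 — peak 6.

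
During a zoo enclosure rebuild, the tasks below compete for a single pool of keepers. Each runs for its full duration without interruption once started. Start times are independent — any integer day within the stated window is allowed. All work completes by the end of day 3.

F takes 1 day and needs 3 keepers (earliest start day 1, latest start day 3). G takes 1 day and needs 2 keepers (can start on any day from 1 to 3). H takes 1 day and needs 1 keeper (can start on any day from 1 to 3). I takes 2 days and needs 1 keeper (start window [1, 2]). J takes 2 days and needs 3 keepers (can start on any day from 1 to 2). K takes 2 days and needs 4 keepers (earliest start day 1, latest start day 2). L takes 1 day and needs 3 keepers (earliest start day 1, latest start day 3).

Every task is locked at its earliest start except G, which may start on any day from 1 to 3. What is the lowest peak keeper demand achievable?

G@1: d1:17  d2:8  d3:0 → peak 17
G@2: d1:15  d2:10  d3:0 → peak 15
G@3: d1:15  d2:8  d3:2 → peak 15
Best is G@2, peak 15.

15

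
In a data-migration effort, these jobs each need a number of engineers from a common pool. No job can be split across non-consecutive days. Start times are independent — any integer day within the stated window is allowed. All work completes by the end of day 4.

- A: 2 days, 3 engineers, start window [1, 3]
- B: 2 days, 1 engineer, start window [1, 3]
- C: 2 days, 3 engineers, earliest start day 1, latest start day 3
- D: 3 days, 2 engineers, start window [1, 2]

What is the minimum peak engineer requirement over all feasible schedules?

Early-start (A@1, B@1, C@1, D@1) gives peak 9: d1:9  d2:9  d3:2  d4:0.
Shift C→3.
Schedule A@1, B@1, C@3, D@1: d1:6  d2:6  d3:5  d4:3 — peak 6.

6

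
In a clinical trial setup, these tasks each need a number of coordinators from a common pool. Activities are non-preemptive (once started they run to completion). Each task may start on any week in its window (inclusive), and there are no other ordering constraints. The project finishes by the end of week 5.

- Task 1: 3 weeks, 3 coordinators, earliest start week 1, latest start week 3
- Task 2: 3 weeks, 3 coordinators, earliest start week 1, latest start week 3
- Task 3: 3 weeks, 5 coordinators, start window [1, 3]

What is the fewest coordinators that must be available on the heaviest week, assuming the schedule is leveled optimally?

Schedule Task 1@1, Task 2@1, Task 3@1: w1:11  w2:11  w3:11  w4:0  w5:0 — peak 11.

11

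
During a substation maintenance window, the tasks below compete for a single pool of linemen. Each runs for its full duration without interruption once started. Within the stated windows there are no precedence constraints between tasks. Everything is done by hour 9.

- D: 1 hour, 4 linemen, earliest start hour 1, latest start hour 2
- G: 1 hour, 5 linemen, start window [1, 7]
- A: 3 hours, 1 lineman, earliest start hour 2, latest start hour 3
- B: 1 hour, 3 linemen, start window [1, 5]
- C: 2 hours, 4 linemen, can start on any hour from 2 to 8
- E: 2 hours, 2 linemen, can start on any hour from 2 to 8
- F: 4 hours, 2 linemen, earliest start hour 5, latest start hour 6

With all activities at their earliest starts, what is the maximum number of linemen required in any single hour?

Early-start schedule: D@1, G@1, A@2, B@1, C@2, E@2, F@5.
Load per hour: hour 1: 12, hour 2: 7, hour 3: 7, hour 4: 1, hour 5: 2, hour 6: 2, hour 7: 2, hour 8: 2, hour 9: 0.
Peak is 12.

12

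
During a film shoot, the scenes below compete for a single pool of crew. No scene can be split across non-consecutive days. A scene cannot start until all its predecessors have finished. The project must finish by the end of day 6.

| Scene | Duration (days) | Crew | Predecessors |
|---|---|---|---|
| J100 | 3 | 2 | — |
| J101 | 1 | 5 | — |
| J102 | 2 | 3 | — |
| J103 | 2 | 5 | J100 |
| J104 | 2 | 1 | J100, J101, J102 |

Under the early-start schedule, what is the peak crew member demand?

10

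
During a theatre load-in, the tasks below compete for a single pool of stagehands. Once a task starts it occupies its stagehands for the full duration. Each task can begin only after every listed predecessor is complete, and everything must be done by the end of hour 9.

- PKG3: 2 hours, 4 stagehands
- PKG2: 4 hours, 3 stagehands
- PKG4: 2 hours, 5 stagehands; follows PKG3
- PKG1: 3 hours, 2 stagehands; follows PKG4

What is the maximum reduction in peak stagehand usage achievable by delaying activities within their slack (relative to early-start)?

3

Early-start peak: h1:7  h2:7  h3:8  h4:8  h5:2  h6:2  h7:2  h8:0  h9:0 ⇒ 8.
Leveled (PKG3@1, PKG2@5, PKG4@3, PKG1@5): h1:4  h2:4  h3:5  h4:5  h5:5  h6:5  h7:5  h8:3  h9:0 ⇒ 5.
Reduction 8 − 5 = 3.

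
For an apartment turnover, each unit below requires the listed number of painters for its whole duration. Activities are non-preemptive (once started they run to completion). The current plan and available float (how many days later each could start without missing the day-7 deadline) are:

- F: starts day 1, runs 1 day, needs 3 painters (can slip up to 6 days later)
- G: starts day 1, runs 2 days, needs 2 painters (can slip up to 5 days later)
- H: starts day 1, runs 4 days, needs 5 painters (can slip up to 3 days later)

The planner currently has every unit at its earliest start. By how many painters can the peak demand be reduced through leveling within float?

5

Early-start peak: d1:10  d2:7  d3:5  d4:5  d5:0  d6:0  d7:0 ⇒ 10.
Leveled (F@1, G@1, H@3): d1:5  d2:2  d3:5  d4:5  d5:5  d6:5  d7:0 ⇒ 5.
Reduction 10 − 5 = 5.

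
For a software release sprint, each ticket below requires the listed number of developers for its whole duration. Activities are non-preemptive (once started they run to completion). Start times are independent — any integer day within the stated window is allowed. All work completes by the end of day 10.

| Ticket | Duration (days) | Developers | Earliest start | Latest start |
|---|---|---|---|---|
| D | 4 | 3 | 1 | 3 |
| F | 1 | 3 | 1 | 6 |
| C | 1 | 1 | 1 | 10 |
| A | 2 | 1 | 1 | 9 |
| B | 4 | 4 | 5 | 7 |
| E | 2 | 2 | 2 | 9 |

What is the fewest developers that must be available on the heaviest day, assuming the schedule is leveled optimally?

Early-start (D@1, F@1, C@1, A@1, B@5, E@2) gives peak 8: d1:8  d2:6  d3:5  d4:3  d5:4  d6:4  d7:4  d8:4  d9:0  d10:0.
Shift F→5, B→6, E→3.
Schedule D@1, F@5, C@1, A@1, B@6, E@3: d1:5  d2:4  d3:5  d4:5  d5:3  d6:4  d7:4  d8:4  d9:4  d10:0 — peak 5.

5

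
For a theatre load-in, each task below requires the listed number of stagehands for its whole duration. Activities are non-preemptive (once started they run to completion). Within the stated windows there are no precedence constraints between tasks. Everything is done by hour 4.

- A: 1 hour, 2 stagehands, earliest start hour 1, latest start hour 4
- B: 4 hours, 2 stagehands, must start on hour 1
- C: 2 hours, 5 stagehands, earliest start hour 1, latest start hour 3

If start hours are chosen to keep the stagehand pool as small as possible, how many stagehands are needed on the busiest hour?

7

Early-start (A@1, B@1, C@1) gives peak 9: h1:9  h2:7  h3:2  h4:2.
Shift C→2.
Schedule A@1, B@1, C@2: h1:4  h2:7  h3:7  h4:2 — peak 7.
No arrangement of the 12 feasible schedules does better.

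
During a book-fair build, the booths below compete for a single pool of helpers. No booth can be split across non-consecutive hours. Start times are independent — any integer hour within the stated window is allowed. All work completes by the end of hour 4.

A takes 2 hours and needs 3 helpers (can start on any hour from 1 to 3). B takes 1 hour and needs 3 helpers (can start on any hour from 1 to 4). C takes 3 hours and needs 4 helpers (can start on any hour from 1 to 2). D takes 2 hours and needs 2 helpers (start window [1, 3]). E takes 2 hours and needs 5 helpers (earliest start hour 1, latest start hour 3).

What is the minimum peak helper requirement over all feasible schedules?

Early-start (A@1, B@1, C@1, D@1, E@1) gives peak 17: h1:17  h2:14  h3:4  h4:0.
Shift C→2, E→3.
Schedule A@1, B@1, C@2, D@1, E@3: h1:8  h2:9  h3:9  h4:9 — peak 9.
Total helper-hours = 35 over 4 hours ⇒ peak ≥ ⌈35/4⌉ = 9, so 9 is optimal.

9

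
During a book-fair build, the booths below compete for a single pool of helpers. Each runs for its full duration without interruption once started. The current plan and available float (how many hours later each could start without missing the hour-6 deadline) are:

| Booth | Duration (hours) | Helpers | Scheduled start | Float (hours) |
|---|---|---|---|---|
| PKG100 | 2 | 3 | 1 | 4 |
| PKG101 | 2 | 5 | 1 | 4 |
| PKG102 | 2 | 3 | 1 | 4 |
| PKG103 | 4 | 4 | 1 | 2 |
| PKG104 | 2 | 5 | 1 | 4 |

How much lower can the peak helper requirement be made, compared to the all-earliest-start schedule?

Early-start peak: h1:20  h2:20  h3:4  h4:4  h5:0  h6:0 ⇒ 20.
Leveled (PKG100@1, PKG101@1, PKG102@3, PKG103@3, PKG104@5): h1:8  h2:8  h3:7  h4:7  h5:9  h6:9 ⇒ 9.
Reduction 20 − 9 = 11.

11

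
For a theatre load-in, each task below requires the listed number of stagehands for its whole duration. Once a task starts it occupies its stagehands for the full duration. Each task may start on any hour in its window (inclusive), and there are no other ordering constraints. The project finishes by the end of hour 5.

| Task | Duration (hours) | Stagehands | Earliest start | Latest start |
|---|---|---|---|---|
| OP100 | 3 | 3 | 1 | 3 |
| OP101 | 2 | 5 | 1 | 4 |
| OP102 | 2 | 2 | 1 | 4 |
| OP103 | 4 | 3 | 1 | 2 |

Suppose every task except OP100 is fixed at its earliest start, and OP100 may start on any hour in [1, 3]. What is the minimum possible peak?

OP100@1: h1:13  h2:13  h3:6  h4:3  h5:0 → peak 13
OP100@2: h1:10  h2:13  h3:6  h4:6  h5:0 → peak 13
OP100@3: h1:10  h2:10  h3:6  h4:6  h5:3 → peak 10
Best is OP100@3, peak 10.

10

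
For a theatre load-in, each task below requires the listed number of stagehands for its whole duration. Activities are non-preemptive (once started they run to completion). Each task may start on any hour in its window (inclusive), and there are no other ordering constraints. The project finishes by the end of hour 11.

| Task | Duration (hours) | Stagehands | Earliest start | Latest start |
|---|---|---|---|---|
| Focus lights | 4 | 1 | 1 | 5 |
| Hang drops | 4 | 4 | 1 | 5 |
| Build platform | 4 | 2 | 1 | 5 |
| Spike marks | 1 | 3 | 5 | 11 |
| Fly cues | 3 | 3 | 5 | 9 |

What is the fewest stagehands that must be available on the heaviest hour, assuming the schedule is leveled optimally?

Early-start (Focus lights@1, Hang drops@1, Build platform@1, Spike marks@5, Fly cues@5) gives peak 7: h1:7  h2:7  h3:7  h4:7  h5:6  h6:3  h7:3  h8:0  h9:0  h10:0  h11:0.
Shift Build platform→5, Fly cues→6.
Schedule Focus lights@1, Hang drops@1, Build platform@5, Spike marks@5, Fly cues@6: h1:5  h2:5  h3:5  h4:5  h5:5  h6:5  h7:5  h8:5  h9:0  h10:0  h11:0 — peak 5.

5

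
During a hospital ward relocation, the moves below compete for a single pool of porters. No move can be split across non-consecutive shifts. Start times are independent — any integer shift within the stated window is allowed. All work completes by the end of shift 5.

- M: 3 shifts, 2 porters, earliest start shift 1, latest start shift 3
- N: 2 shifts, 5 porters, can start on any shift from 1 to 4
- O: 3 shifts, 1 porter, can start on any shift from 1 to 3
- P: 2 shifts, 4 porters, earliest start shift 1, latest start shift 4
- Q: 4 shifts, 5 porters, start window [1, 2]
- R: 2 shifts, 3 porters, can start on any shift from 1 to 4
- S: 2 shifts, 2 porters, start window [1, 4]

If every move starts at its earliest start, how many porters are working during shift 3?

At early start, shift 3 has: M, O, Q.
Demand: 2 + 1 + 5 = 8.

8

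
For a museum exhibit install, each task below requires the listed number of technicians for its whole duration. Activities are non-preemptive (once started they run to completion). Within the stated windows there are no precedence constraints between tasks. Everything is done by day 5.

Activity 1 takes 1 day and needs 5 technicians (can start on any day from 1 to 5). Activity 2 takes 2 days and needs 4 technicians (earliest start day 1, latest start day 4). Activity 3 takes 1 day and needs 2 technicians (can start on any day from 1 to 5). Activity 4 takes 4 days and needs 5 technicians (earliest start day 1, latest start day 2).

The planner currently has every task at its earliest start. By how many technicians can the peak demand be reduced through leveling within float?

7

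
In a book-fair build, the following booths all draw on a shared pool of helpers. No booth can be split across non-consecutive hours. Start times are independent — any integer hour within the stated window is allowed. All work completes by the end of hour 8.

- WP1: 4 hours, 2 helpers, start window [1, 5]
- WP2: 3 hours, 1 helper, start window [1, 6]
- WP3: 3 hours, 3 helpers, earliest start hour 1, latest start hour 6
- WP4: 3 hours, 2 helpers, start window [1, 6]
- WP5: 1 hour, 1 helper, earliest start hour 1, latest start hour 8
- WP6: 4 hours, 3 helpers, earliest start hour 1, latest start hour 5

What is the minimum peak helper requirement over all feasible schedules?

Early-start (WP1@1, WP2@1, WP3@1, WP4@1, WP5@1, WP6@1) gives peak 12: h1:12  h2:11  h3:11  h4:5  h5:0  h6:0  h7:0  h8:0.
Shift WP4→4, WP5→4, WP6→5.
Schedule WP1@1, WP2@1, WP3@1, WP4@4, WP5@4, WP6@5: h1:6  h2:6  h3:6  h4:5  h5:5  h6:5  h7:3  h8:3 — peak 6.

6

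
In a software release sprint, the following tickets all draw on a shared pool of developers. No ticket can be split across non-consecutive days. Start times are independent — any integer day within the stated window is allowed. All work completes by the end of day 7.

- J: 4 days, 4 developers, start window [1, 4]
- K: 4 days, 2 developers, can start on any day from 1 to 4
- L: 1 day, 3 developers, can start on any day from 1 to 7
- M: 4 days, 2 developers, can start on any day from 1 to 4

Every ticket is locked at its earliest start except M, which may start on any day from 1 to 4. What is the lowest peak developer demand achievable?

9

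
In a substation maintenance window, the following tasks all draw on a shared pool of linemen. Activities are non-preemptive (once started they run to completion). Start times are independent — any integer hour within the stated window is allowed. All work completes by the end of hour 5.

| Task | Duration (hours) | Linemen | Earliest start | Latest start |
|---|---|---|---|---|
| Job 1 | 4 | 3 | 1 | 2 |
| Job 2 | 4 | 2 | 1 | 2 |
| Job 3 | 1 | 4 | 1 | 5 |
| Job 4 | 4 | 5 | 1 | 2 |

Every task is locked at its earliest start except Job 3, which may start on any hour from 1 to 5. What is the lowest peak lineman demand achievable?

10

Job 3@1: h1:14  h2:10  h3:10  h4:10  h5:0 → peak 14
Job 3@2: h1:10  h2:14  h3:10  h4:10  h5:0 → peak 14
Job 3@3: h1:10  h2:10  h3:14  h4:10  h5:0 → peak 14
Job 3@4: h1:10  h2:10  h3:10  h4:14  h5:0 → peak 14
Job 3@5: h1:10  h2:10  h3:10  h4:10  h5:4 → peak 10
Best is Job 3@5, peak 10.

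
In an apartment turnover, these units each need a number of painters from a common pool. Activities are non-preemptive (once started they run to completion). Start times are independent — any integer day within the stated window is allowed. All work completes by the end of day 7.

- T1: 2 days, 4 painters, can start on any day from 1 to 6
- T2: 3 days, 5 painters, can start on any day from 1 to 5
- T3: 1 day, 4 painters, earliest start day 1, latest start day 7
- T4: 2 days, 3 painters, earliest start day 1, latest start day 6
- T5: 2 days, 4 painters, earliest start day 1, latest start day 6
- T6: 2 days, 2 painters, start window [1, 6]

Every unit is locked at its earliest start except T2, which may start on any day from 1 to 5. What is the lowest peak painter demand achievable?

17

T2@1: d1:22  d2:18  d3:5  d4:0  d5:0  d6:0  d7:0 → peak 22
T2@2: d1:17  d2:18  d3:5  d4:5  d5:0  d6:0  d7:0 → peak 18
T2@3: d1:17  d2:13  d3:5  d4:5  d5:5  d6:0  d7:0 → peak 17
T2@4: d1:17  d2:13  d3:0  d4:5  d5:5  d6:5  d7:0 → peak 17
T2@5: d1:17  d2:13  d3:0  d4:0  d5:5  d6:5  d7:5 → peak 17
Best is T2@3, peak 17.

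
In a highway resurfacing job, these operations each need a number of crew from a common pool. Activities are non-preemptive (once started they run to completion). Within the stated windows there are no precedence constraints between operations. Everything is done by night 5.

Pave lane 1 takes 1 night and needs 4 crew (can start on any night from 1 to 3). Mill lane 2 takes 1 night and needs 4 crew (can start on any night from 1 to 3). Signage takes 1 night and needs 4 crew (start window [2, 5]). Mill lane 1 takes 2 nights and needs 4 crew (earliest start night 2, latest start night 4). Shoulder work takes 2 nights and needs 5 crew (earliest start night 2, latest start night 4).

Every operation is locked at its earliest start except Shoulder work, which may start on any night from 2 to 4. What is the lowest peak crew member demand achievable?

8

Shoulder work@2: n1:8  n2:13  n3:9  n4:0  n5:0 → peak 13
Shoulder work@3: n1:8  n2:8  n3:9  n4:5  n5:0 → peak 9
Shoulder work@4: n1:8  n2:8  n3:4  n4:5  n5:5 → peak 8
Best is Shoulder work@4, peak 8.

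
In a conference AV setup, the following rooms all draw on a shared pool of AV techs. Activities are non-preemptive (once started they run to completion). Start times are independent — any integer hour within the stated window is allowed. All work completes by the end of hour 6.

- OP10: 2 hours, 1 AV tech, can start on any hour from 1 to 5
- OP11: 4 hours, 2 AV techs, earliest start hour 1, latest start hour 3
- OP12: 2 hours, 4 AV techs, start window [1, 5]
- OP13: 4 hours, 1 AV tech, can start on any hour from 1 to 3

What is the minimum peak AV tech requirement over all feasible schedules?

Early-start (OP10@1, OP11@1, OP12@1, OP13@1) gives peak 8: h1:8  h2:8  h3:3  h4:3  h5:0  h6:0.
Shift OP12→5.
Schedule OP10@1, OP11@1, OP12@5, OP13@1: h1:4  h2:4  h3:3  h4:3  h5:4  h6:4 — peak 4.
Total AV tech-hours = 22 over 6 hours ⇒ peak ≥ ⌈22/6⌉ = 4, so 4 is optimal.

4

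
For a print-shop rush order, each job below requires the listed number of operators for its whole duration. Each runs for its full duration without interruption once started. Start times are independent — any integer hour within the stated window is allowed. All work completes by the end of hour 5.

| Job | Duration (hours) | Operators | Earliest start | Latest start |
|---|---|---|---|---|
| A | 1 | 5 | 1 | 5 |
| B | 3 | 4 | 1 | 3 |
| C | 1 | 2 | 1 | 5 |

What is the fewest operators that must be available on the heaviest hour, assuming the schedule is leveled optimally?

Early-start (A@1, B@1, C@1) gives peak 11: h1:11  h2:4  h3:4  h4:0  h5:0.
Shift B→2, C→5.
Schedule A@1, B@2, C@5: h1:5  h2:4  h3:4  h4:4  h5:2 — peak 5.

5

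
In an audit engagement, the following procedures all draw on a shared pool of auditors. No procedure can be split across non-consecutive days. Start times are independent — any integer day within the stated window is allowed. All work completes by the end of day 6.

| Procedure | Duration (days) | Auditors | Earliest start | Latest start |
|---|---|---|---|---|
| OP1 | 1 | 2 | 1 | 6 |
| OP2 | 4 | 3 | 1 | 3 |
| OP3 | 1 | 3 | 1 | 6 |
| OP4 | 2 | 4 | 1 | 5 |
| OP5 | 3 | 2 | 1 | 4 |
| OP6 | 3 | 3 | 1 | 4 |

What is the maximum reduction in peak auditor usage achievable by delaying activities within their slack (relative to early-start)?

Early-start peak: d1:17  d2:12  d3:8  d4:3  d5:0  d6:0 ⇒ 17.
Leveled (OP1@1, OP2@1, OP3@1, OP4@2, OP5@4, OP6@4): d1:8  d2:7  d3:7  d4:8  d5:5  d6:5 ⇒ 8.
Reduction 17 − 8 = 9.

9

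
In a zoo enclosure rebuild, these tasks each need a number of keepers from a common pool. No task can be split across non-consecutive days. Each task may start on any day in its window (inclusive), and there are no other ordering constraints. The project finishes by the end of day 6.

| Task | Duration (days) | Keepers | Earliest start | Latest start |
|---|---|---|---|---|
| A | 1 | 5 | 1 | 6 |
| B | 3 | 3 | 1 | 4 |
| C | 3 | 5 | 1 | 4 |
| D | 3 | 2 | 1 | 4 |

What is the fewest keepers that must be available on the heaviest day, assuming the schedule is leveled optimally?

Early-start (A@1, B@1, C@1, D@1) gives peak 15: d1:15  d2:10  d3:10  d4:0  d5:0  d6:0.
Shift C→2, D→4.
Schedule A@1, B@1, C@2, D@4: d1:8  d2:8  d3:8  d4:7  d5:2  d6:2 — peak 8.

8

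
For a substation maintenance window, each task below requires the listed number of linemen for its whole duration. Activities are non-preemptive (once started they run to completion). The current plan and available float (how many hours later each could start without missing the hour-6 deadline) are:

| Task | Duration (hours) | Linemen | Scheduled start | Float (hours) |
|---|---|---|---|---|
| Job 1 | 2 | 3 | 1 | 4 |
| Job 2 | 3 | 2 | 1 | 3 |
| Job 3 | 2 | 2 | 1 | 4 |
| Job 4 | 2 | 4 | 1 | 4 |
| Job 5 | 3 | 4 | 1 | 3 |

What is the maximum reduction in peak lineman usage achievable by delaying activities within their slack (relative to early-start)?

Early-start peak: h1:15  h2:15  h3:6  h4:0  h5:0  h6:0 ⇒ 15.
Leveled (Job 1@1, Job 2@4, Job 3@3, Job 4@5, Job 5@1): h1:7  h2:7  h3:6  h4:4  h5:6  h6:6 ⇒ 7.
Reduction 15 − 7 = 8.

8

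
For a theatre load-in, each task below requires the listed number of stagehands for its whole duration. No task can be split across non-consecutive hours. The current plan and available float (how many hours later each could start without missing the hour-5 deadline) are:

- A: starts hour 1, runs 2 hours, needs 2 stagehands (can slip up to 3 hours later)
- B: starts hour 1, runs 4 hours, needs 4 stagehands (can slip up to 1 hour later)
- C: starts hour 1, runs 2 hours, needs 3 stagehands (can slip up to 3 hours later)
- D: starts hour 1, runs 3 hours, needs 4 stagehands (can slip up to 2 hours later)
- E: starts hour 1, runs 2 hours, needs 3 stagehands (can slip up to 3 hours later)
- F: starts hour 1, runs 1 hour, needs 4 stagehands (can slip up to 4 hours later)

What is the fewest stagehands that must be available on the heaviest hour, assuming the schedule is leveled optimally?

10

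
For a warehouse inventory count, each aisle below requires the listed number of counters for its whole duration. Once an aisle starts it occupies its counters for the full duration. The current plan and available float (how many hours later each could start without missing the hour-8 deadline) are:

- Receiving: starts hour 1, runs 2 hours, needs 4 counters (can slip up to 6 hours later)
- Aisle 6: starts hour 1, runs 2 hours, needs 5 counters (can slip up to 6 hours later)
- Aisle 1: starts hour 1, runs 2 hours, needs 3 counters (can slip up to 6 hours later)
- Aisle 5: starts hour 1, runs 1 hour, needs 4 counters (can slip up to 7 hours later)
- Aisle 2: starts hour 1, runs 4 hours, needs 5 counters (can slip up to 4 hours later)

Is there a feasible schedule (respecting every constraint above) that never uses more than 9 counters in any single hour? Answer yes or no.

Schedule Receiving@1, Aisle 6@3, Aisle 1@2, Aisle 5@1, Aisle 2@5: h1:8  h2:7  h3:8  h4:5  h5:5  h6:5  h7:5  h8:5 — peak 8 ≤ 9.

yes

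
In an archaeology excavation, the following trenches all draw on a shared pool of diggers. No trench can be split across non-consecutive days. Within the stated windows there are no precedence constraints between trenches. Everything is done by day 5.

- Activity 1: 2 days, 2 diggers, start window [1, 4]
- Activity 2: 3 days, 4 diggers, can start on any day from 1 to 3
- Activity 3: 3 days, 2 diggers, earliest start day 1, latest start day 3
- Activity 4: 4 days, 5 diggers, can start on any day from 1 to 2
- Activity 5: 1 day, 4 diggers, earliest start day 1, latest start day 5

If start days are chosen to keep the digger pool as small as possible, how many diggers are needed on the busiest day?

Early-start (Activity 1@1, Activity 2@1, Activity 3@1, Activity 4@1, Activity 5@1) gives peak 17: d1:17  d2:13  d3:11  d4:5  d5:0.
Shift Activity 3→3, Activity 5→4.
Schedule Activity 1@1, Activity 2@1, Activity 3@3, Activity 4@1, Activity 5@4: d1:11  d2:11  d3:11  d4:11  d5:2 — peak 11.

11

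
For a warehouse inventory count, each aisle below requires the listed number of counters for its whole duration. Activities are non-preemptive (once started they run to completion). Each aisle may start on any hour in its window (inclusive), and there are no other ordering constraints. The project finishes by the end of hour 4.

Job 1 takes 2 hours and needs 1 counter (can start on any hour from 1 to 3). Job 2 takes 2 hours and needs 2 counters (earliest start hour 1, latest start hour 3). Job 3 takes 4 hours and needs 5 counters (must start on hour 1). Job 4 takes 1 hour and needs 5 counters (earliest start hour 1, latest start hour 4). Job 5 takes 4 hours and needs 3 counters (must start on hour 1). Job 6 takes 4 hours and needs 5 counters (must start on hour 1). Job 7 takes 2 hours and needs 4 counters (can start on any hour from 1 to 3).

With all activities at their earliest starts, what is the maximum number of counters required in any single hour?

Early-start schedule: Job 1@1, Job 2@1, Job 3@1, Job 4@1, Job 5@1, Job 6@1, Job 7@1.
Load per hour: hour 1: 25, hour 2: 20, hour 3: 13, hour 4: 13.
Peak is 25.

25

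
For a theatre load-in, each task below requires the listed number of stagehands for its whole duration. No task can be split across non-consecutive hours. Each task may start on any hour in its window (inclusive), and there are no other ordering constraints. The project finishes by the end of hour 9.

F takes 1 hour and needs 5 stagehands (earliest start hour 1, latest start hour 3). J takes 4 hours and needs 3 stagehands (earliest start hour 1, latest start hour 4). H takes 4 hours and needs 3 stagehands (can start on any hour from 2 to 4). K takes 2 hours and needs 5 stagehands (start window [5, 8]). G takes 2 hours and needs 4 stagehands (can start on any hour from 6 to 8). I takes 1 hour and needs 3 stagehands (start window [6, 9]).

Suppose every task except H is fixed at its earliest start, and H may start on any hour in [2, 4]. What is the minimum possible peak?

12

H@2: h1:8  h2:6  h3:6  h4:6  h5:8  h6:12  h7:4  h8:0  h9:0 → peak 12
H@3: h1:8  h2:3  h3:6  h4:6  h5:8  h6:15  h7:4  h8:0  h9:0 → peak 15
H@4: h1:8  h2:3  h3:3  h4:6  h5:8  h6:15  h7:7  h8:0  h9:0 → peak 15
Best is H@2, peak 12.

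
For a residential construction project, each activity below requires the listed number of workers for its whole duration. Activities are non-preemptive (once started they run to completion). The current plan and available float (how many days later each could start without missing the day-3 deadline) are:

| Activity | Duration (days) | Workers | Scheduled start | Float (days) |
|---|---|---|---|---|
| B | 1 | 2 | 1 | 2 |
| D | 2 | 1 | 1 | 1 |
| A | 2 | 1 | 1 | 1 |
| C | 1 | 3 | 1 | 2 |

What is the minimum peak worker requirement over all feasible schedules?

4

Early-start (B@1, D@1, A@1, C@1) gives peak 7: d1:7  d2:2  d3:0.
Shift C→3.
Schedule B@1, D@1, A@1, C@3: d1:4  d2:2  d3:3 — peak 4.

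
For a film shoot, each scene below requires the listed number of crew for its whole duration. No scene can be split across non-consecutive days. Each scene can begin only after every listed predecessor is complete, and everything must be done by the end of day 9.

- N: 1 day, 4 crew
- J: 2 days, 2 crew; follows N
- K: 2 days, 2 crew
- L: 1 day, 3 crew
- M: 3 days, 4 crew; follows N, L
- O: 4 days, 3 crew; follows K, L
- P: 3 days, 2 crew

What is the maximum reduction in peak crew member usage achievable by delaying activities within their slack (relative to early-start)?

5

Early-start peak: d1:11  d2:10  d3:11  d4:7  d5:3  d6:3  d7:0  d8:0  d9:0 ⇒ 11.
Leveled (N@1, J@2, K@4, L@2, M@3, O@6, P@6): d1:4  d2:5  d3:6  d4:6  d5:6  d6:5  d7:5  d8:5  d9:3 ⇒ 6.
Reduction 11 − 6 = 5.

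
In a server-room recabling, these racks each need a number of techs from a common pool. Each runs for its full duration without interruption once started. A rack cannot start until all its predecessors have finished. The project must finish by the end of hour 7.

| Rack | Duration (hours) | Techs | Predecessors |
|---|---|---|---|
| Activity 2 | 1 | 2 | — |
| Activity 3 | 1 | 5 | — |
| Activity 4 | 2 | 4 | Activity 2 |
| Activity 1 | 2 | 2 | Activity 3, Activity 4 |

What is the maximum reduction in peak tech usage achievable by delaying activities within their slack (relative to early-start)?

2

Early-start peak: h1:7  h2:4  h3:4  h4:2  h5:2  h6:0  h7:0 ⇒ 7.
Leveled (Activity 2@1, Activity 3@2, Activity 4@3, Activity 1@5): h1:2  h2:5  h3:4  h4:4  h5:2  h6:2  h7:0 ⇒ 5.
Reduction 7 − 5 = 2.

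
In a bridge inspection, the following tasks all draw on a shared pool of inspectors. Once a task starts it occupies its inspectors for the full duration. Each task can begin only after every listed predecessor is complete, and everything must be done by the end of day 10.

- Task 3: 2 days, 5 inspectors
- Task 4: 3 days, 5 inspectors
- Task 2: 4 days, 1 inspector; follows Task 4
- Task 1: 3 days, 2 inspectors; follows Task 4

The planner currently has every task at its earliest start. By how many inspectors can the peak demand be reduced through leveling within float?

5

Early-start peak: d1:10  d2:10  d3:5  d4:3  d5:3  d6:3  d7:1  d8:0  d9:0  d10:0 ⇒ 10.
Leveled (Task 3@1, Task 4@3, Task 2@6, Task 1@6): d1:5  d2:5  d3:5  d4:5  d5:5  d6:3  d7:3  d8:3  d9:1  d10:0 ⇒ 5.
Reduction 10 − 5 = 5.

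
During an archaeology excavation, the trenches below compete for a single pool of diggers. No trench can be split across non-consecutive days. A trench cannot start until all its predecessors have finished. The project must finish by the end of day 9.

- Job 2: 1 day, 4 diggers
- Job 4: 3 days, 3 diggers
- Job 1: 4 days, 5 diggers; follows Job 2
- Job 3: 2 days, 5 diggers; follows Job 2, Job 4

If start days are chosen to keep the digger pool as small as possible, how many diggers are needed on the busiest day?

7

Early-start (Job 2@1, Job 4@1, Job 1@2, Job 3@4) gives peak 10: d1:7  d2:8  d3:8  d4:10  d5:10  d6:0  d7:0  d8:0  d9:0.
Shift Job 1→4, Job 3→8.
Schedule Job 2@1, Job 4@1, Job 1@4, Job 3@8: d1:7  d2:3  d3:3  d4:5  d5:5  d6:5  d7:5  d8:5  d9:5 — peak 7.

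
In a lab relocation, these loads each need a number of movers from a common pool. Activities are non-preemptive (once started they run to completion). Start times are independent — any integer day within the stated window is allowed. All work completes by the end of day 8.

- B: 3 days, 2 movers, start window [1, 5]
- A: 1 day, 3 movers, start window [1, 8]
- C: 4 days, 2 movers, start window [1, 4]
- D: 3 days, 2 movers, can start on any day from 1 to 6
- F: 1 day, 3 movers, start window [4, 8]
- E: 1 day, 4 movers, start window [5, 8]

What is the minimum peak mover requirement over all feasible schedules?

Early-start (B@1, A@1, C@1, D@1, F@4, E@5) gives peak 9: d1:9  d2:6  d3:6  d4:5  d5:4  d6:0  d7:0  d8:0.
Shift C→2, D→4, F→6, E→7.
Schedule B@1, A@1, C@2, D@4, F@6, E@7: d1:5  d2:4  d3:4  d4:4  d5:4  d6:5  d7:4  d8:0 — peak 5.

5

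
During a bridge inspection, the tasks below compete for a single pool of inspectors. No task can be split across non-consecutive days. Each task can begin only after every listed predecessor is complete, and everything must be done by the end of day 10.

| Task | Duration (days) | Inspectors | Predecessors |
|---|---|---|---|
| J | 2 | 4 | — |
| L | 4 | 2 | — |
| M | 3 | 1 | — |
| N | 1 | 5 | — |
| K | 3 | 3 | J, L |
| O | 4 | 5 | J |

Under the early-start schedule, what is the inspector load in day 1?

At early start, day 1 has: J, L, M, N.
Demand: 4 + 2 + 1 + 5 = 12.

12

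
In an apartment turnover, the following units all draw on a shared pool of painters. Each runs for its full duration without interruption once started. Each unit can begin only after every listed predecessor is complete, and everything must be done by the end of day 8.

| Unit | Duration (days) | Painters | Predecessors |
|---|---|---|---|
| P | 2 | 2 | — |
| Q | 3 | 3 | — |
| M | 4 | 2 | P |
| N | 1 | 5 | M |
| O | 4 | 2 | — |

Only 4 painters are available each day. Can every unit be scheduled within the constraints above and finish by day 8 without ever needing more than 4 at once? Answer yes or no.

Total painter-days = 34; over 8 days the average is 34/8 > 4, so some day must exceed 4.

no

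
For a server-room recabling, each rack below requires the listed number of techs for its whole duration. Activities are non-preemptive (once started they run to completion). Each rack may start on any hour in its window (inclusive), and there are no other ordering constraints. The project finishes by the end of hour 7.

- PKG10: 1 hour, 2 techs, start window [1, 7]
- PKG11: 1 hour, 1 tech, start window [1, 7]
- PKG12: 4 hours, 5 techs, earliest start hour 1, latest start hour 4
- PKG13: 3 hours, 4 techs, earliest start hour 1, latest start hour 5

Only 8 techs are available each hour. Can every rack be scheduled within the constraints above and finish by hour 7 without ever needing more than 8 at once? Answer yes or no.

Schedule PKG10@1, PKG11@2, PKG12@4, PKG13@1: h1:6  h2:5  h3:4  h4:5  h5:5  h6:5  h7:5 — peak 6 ≤ 8.

yes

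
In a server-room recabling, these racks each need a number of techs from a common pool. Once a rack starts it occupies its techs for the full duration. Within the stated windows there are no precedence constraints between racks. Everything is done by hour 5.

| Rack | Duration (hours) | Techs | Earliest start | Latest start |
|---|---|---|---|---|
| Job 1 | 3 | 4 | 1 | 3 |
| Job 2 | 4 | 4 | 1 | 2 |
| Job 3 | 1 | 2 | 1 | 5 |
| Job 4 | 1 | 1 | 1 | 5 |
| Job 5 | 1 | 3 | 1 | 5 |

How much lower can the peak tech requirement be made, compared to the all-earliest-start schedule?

6

Early-start peak: h1:14  h2:8  h3:8  h4:4  h5:0 ⇒ 14.
Leveled (Job 1@1, Job 2@1, Job 3@4, Job 4@4, Job 5@5): h1:8  h2:8  h3:8  h4:7  h5:3 ⇒ 8.
Reduction 14 − 8 = 6.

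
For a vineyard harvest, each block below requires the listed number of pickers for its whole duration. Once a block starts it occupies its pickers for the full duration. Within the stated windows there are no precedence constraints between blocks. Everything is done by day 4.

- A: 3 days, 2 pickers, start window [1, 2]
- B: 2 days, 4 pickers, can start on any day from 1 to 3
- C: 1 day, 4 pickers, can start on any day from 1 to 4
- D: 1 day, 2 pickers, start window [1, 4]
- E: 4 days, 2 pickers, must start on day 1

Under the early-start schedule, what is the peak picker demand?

14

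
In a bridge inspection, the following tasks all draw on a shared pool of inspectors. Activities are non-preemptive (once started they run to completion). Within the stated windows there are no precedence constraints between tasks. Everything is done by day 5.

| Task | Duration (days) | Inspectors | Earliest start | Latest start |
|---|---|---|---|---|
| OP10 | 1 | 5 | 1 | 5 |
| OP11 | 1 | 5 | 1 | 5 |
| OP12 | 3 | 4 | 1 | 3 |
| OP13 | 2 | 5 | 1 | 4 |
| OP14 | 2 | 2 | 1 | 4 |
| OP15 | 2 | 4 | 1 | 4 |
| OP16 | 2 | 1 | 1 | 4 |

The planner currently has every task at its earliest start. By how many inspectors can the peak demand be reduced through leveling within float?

Early-start peak: d1:26  d2:16  d3:4  d4:0  d5:0 ⇒ 26.
Leveled (OP10@1, OP11@1, OP12@2, OP13@2, OP14@4, OP15@4, OP16@2): d1:10  d2:10  d3:10  d4:10  d5:6 ⇒ 10.
Reduction 26 − 10 = 16.

16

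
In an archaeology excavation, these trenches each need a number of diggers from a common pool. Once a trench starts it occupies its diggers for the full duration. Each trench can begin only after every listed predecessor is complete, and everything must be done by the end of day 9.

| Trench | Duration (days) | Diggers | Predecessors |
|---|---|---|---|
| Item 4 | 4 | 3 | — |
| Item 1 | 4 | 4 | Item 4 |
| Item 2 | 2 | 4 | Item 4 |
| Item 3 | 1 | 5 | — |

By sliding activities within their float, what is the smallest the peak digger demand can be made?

8

Schedule Item 4@1, Item 1@5, Item 2@5, Item 3@1: d1:8  d2:3  d3:3  d4:3  d5:8  d6:8  d7:4  d8:4  d9:0 — peak 8.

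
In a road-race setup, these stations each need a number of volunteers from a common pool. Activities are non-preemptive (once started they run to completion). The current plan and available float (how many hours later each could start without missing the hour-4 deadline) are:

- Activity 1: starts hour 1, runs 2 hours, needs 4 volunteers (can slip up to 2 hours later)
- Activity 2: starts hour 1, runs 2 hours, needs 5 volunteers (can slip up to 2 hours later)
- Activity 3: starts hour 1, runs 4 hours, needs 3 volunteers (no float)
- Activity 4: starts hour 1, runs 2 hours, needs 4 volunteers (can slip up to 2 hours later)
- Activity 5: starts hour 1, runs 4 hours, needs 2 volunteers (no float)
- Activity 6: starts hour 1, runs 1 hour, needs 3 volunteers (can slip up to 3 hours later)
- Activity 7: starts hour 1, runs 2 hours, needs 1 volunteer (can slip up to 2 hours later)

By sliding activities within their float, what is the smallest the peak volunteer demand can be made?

Early-start (Activity 1@1, Activity 2@1, Activity 3@1, Activity 4@1, Activity 5@1, Activity 6@1, Activity 7@1) gives peak 22: h1:22  h2:19  h3:5  h4:5.
Shift Activity 4→3, Activity 6→3, Activity 7→3.
Schedule Activity 1@1, Activity 2@1, Activity 3@1, Activity 4@3, Activity 5@1, Activity 6@3, Activity 7@3: h1:14  h2:14  h3:13  h4:10 — peak 14.

14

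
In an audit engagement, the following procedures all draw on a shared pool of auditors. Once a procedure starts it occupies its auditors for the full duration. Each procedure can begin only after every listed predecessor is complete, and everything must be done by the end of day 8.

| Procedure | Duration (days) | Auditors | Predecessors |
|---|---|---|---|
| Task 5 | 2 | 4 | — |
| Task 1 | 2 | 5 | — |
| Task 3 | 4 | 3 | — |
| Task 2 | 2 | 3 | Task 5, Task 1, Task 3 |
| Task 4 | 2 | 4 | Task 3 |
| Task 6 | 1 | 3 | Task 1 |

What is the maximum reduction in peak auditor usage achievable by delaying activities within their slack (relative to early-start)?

5

Early-start peak: d1:12  d2:12  d3:6  d4:3  d5:7  d6:7  d7:0  d8:0 ⇒ 12.
Leveled (Task 5@3, Task 1@1, Task 3@3, Task 2@7, Task 4@7, Task 6@5): d1:5  d2:5  d3:7  d4:7  d5:6  d6:3  d7:7  d8:7 ⇒ 7.
Reduction 12 − 7 = 5.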